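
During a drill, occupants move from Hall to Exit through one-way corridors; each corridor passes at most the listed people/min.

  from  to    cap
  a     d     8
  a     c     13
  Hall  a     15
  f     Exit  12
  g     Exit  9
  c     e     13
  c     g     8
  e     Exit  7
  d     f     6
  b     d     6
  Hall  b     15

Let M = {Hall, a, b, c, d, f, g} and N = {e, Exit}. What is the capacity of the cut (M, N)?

34

Edges leaving {Hall, a, b, c, d, f, g}: c→e (13), f→Exit (12), g→Exit (9).
Cut capacity = 13 + 12 + 9 = 34.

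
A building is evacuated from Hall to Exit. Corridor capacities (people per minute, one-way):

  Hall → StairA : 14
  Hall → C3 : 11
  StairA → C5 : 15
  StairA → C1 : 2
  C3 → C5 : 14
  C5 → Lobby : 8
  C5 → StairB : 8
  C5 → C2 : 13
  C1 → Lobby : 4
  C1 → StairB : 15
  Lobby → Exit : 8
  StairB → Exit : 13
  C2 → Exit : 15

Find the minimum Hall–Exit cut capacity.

Augment Hall→StairA→C5→Lobby→Exit: bottleneck 8, flow now 8.
Augment Hall→StairA→C5→StairB→Exit: bottleneck 6, flow now 14.
Augment Hall→C3→C5→StairB→Exit: bottleneck 2, flow now 16.
Augment Hall→C3→C5→C2→Exit: bottleneck 9, flow now 25.
No augmenting path remains; maximum flow = 25.
By max-flow min-cut, the minimum cut capacity equals the max flow.
In the residual graph, reachable from Hall: {Hall}.
Min-cut edges: Hall→StairA (14), Hall→C3 (11); capacity 14 + 11 = 25.

25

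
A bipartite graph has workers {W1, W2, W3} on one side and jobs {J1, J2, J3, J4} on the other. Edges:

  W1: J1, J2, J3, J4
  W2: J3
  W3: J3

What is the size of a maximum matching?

2

Unit-capacity flow: source→left, listed edges, right→sink; max matching = max flow.
Augmenting path W1→J1 (+1); matched 1.
Augmenting path W2→J3 (+1); matched 2.
No augmenting path remains; maximum matching = 2.
König certificate: {W1, J3} is a vertex cover of size 2 (every listed pair touches it), so no matching can be larger.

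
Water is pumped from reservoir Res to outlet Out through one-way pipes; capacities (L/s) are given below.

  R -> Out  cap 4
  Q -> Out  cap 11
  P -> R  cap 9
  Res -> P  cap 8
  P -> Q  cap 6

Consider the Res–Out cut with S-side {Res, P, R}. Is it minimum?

No — its capacity is 10, but the minimum cut has capacity 8.

Given cut capacity: 6 + 4 = 10.
Augment Res→P→Q→Out: bottleneck 6, flow now 6.
Augment Res→P→R→Out: bottleneck 2, flow now 8.
No augmenting path remains; maximum flow = 8.
In the residual graph, reachable from Res: {Res}.
Min-cut edges: Res→P (8); capacity 8 = 8.
Cut capacity 10 exceeds the max flow 8, so it is not minimum.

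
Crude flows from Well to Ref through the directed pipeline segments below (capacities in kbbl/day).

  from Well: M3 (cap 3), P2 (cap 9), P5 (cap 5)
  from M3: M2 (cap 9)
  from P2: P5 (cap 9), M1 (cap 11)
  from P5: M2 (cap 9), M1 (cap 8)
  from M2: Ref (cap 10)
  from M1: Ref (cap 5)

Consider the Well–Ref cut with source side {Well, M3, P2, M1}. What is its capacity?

Edges leaving {Well, M3, P2, M1}: Well→P5 (5), M3→M2 (9), P2→P5 (9), M1→Ref (5).
Cut capacity = 5 + 9 + 9 + 5 = 28.

28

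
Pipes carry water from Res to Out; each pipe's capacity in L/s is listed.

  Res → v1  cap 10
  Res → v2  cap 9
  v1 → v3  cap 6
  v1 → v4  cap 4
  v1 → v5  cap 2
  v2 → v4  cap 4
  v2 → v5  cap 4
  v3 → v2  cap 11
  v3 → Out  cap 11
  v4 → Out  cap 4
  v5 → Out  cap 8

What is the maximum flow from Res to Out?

Augment Res→v1→v3→Out: bottleneck 6, flow now 6.
Augment Res→v1→v4→Out: bottleneck 4, flow now 10.
Augment Res→v2→v5→Out: bottleneck 4, flow now 14.
Augment Res→v2→v4→v1→v5→Out: bottleneck 2, flow now 16. (uses reverse residual edge)
No augmenting path remains; maximum flow = 16.
In the residual graph, reachable from Res: {Res, v1, v2, v4}.
Min-cut edges: v1→v3 (6), v1→v5 (2), v2→v5 (4), v4→Out (4); capacity 6 + 2 + 4 + 4 = 16.
This cut is saturated, so no flow can exceed 16.

16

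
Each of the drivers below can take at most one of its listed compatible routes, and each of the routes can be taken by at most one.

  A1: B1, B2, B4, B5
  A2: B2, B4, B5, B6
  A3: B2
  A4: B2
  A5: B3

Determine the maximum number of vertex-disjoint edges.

Unit-capacity flow: source→left, listed edges, right→sink; max matching = max flow.
Augmenting path A1→B1 (+1); matched 1.
Augmenting path A2→B2 (+1); matched 2.
Augmenting path A5→B3 (+1); matched 3.
Augmenting path A3→B2→A2→B4 (+1); matched 4.
No augmenting path remains; maximum matching = 4.
König certificate: {A1, A2, A5, B2} is a vertex cover of size 4 (every listed pair touches it), so no matching can be larger.

4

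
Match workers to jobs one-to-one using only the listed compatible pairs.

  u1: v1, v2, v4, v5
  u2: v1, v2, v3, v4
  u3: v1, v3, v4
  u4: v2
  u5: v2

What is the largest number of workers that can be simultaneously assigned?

Unit-capacity flow: source→left, listed edges, right→sink; max matching = max flow.
Augmenting path u1→v1 (+1); matched 1.
Augmenting path u2→v2 (+1); matched 2.
Augmenting path u3→v3 (+1); matched 3.
Augmenting path u4→v2→u2→v4 (+1); matched 4.
No augmenting path remains; maximum matching = 4.
König certificate: {u1, u2, u3, v2} is a vertex cover of size 4 (every listed pair touches it), so no matching can be larger.

4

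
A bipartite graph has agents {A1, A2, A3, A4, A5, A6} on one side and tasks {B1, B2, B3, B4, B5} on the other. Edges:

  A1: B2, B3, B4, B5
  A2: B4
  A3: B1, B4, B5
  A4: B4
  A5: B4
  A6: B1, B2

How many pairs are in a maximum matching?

Unit-capacity flow: source→left, listed edges, right→sink; max matching = max flow.
Augmenting path A1→B2 (+1); matched 1.
Augmenting path A2→B4 (+1); matched 2.
Augmenting path A3→B1 (+1); matched 3.
Augmenting path A6→B1→A3→B5 (+1); matched 4.
No augmenting path remains; maximum matching = 4.
König certificate: {A1, A3, A6, B4} is a vertex cover of size 4 (every listed pair touches it), so no matching can be larger.

4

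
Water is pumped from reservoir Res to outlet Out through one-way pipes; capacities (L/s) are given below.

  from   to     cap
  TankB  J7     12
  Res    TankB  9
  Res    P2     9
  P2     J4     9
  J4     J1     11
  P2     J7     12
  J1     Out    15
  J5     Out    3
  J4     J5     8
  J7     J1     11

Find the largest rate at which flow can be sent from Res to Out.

Augment Res→P2→J7→J1→Out: bottleneck 9, flow now 9.
Augment Res→TankB→J7→J1→Out: bottleneck 2, flow now 11.
Augment Res→TankB→J7→P2→J4→J1→Out: bottleneck 4, flow now 15. (uses reverse residual edge)
Augment Res→TankB→J7→P2→J4→J5→Out: bottleneck 3, flow now 18. (uses reverse residual edge)
No augmenting path remains; maximum flow = 18.
In the residual graph, reachable from Res: {Res}.
Min-cut edges: Res→P2 (9), Res→TankB (9); capacity 9 + 9 = 18.
This cut is saturated, so no flow can exceed 18.

18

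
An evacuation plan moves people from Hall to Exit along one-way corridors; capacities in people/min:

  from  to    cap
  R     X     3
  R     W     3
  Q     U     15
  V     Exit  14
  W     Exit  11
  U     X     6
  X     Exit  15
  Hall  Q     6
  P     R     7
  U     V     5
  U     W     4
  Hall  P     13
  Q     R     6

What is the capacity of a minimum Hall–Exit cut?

12

Augment Hall→P→R→W→Exit: bottleneck 3, flow now 3.
Augment Hall→P→R→X→Exit: bottleneck 3, flow now 6.
Augment Hall→Q→U→V→Exit: bottleneck 5, flow now 11.
Augment Hall→Q→U→W→Exit: bottleneck 1, flow now 12.
No augmenting path remains; maximum flow = 12.
By max-flow min-cut, the minimum cut capacity equals the max flow.
In the residual graph, reachable from Hall: {Hall, P, R}.
Min-cut edges: Hall→Q (6), R→W (3), R→X (3); capacity 6 + 3 + 3 = 12.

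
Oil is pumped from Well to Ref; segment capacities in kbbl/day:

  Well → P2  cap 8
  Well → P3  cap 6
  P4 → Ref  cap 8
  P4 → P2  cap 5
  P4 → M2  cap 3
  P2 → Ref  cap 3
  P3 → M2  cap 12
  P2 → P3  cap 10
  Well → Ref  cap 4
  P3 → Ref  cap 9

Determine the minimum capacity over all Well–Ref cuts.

16

Augment Well→Ref: bottleneck 4, flow now 4.
Augment Well→P2→Ref: bottleneck 3, flow now 7.
Augment Well→P3→Ref: bottleneck 6, flow now 13.
Augment Well→P2→P3→Ref: bottleneck 3, flow now 16.
No augmenting path remains; maximum flow = 16.
By max-flow min-cut, the minimum cut capacity equals the max flow.
In the residual graph, reachable from Well: {Well, P2, P3, M2}.
Min-cut edges: Well→Ref (4), P2→Ref (3), P3→Ref (9); capacity 4 + 3 + 9 = 16.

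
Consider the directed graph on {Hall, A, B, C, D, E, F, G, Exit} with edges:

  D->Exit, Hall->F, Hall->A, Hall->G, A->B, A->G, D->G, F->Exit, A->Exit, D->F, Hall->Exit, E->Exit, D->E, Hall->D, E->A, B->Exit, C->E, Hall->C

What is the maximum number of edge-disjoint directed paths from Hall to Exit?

Assign every edge capacity 1; by Menger, the answer equals the max flow.
Path Hall→Exit (+1); total 1.
Path Hall→A→Exit (+1); total 2.
Path Hall→D→Exit (+1); total 3.
Path Hall→F→Exit (+1); total 4.
Path Hall→C→E→Exit (+1); total 5.
No residual Hall→Exit path; max flow = 5.
Certifying cut of size 5: {Hall→A, Hall→C, Hall→D, Hall→Exit, Hall→F}.

5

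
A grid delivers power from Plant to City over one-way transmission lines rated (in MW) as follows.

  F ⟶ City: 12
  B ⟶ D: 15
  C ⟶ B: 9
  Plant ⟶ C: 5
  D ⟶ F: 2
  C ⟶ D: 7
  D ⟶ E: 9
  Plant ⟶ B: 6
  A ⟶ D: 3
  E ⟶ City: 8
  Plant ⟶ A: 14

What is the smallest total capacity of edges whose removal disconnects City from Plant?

10

Augment Plant→A→D→E→City: bottleneck 3, flow now 3.
Augment Plant→B→D→E→City: bottleneck 5, flow now 8.
Augment Plant→B→D→F→City: bottleneck 1, flow now 9.
Augment Plant→C→D→F→City: bottleneck 1, flow now 10.
No augmenting path remains; maximum flow = 10.
By max-flow min-cut, the minimum cut capacity equals the max flow.
In the residual graph, reachable from Plant: {Plant, A, B, C, D, E}.
Min-cut edges: D→F (2), E→City (8); capacity 2 + 8 = 10.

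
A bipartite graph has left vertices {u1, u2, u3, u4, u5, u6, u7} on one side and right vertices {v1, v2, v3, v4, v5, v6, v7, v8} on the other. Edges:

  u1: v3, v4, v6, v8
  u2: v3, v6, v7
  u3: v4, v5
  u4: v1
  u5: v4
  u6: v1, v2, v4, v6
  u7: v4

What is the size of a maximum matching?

Unit-capacity flow: source→left, listed edges, right→sink; max matching = max flow.
Augmenting path u1→v3 (+1); matched 1.
Augmenting path u2→v6 (+1); matched 2.
Augmenting path u3→v4 (+1); matched 3.
Augmenting path u4→v1 (+1); matched 4.
Augmenting path u6→v2 (+1); matched 5.
Augmenting path u5→v4→u3→v5 (+1); matched 6.
No augmenting path remains; maximum matching = 6.
König certificate: {u1, u2, u3, u4, u6, v4} is a vertex cover of size 6 (every listed pair touches it), so no matching can be larger.

6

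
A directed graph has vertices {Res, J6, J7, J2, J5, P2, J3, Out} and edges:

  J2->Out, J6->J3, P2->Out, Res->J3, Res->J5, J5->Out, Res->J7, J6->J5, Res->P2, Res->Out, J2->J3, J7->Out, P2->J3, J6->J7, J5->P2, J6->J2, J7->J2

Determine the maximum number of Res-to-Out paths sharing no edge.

Assign every edge capacity 1; by Menger, the answer equals the max flow.
Path Res→Out (+1); total 1.
Path Res→J7→Out (+1); total 2.
Path Res→J5→Out (+1); total 3.
Path Res→P2→Out (+1); total 4.
No residual Res→Out path; max flow = 4.
Certifying cut of size 4: {Res→J5, Res→J7, Res→Out, Res→P2}.

4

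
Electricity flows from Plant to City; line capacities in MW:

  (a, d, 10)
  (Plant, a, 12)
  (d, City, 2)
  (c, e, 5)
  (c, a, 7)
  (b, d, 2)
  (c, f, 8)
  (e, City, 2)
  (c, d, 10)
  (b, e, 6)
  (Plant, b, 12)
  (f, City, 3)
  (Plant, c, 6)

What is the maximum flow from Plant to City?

7

Augment Plant→a→d→City: bottleneck 2, flow now 2.
Augment Plant→b→e→City: bottleneck 2, flow now 4.
Augment Plant→c→f→City: bottleneck 3, flow now 7.
No augmenting path remains; maximum flow = 7.
In the residual graph, reachable from Plant: {Plant, a, b, c, d, e, f}.
Min-cut edges: d→City (2), e→City (2), f→City (3); capacity 2 + 2 + 3 = 7.
This cut is saturated, so no flow can exceed 7.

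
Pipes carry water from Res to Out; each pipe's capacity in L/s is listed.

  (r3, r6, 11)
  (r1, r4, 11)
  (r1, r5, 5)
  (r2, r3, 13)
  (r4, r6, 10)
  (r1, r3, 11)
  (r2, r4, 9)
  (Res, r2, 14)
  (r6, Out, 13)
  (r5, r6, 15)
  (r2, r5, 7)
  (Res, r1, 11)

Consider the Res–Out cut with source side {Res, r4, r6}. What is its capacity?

38

Edges leaving {Res, r4, r6}: Res→r1 (11), Res→r2 (14), r6→Out (13).
Cut capacity = 11 + 14 + 13 = 38.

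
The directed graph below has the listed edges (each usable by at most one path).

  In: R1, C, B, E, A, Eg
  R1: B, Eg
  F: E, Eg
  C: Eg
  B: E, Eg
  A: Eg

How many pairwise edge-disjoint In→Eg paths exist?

5

Assign every edge capacity 1; by Menger, the answer equals the max flow.
Path In→Eg (+1); total 1.
Path In→R1→Eg (+1); total 2.
Path In→C→Eg (+1); total 3.
Path In→B→Eg (+1); total 4.
Path In→A→Eg (+1); total 5.
No residual In→Eg path; max flow = 5.
Certifying cut of size 5: {In→A, In→B, In→C, In→Eg, In→R1}.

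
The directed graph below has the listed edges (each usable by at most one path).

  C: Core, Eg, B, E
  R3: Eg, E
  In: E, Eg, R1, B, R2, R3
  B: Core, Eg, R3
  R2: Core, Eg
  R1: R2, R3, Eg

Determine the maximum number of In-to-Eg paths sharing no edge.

Assign every edge capacity 1; by Menger, the answer equals the max flow.
Path In→Eg (+1); total 1.
Path In→R1→Eg (+1); total 2.
Path In→B→Eg (+1); total 3.
Path In→R2→Eg (+1); total 4.
Path In→R3→Eg (+1); total 5.
No residual In→Eg path; max flow = 5.
Certifying cut of size 5: {In→B, In→Eg, In→R1, In→R2, In→R3}.

5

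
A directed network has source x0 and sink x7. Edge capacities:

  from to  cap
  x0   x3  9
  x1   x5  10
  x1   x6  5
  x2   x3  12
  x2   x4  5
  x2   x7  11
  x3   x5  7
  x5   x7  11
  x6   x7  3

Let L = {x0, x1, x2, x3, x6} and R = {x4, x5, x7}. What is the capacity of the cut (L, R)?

Edges leaving {x0, x1, x2, x3, x6}: x1→x5 (10), x2→x4 (5), x2→x7 (11), x3→x5 (7), x6→x7 (3).
Cut capacity = 10 + 5 + 11 + 7 + 3 = 36.

36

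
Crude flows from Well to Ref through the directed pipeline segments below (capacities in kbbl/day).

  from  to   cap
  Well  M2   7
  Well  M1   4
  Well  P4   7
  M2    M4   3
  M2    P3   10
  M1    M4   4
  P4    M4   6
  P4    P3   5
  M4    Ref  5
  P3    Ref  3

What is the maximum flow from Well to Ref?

8

Augment Well→M2→M4→Ref: bottleneck 3, flow now 3.
Augment Well→M2→P3→Ref: bottleneck 3, flow now 6.
Augment Well→M1→M4→Ref: bottleneck 2, flow now 8.
No augmenting path remains; maximum flow = 8.
In the residual graph, reachable from Well: {Well, M2, M1, P4, M4, P3}.
Min-cut edges: M4→Ref (5), P3→Ref (3); capacity 5 + 3 = 8.
This cut is saturated, so no flow can exceed 8.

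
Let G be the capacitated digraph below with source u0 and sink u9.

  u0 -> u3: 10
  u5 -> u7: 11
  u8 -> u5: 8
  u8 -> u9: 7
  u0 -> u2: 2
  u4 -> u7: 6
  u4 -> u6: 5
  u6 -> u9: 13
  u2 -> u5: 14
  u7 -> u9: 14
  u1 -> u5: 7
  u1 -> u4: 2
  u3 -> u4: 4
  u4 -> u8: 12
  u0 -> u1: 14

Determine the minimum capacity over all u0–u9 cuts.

15

Augment u0→u1→u4→u6→u9: bottleneck 2, flow now 2.
Augment u0→u1→u5→u7→u9: bottleneck 7, flow now 9.
Augment u0→u2→u5→u7→u9: bottleneck 2, flow now 11.
Augment u0→u3→u4→u6→u9: bottleneck 3, flow now 14.
Augment u0→u3→u4→u7→u9: bottleneck 1, flow now 15.
No augmenting path remains; maximum flow = 15.
By max-flow min-cut, the minimum cut capacity equals the max flow.
In the residual graph, reachable from u0: {u0, u1, u3}.
Min-cut edges: u0→u2 (2), u1→u4 (2), u1→u5 (7), u3→u4 (4); capacity 2 + 2 + 7 + 4 = 15.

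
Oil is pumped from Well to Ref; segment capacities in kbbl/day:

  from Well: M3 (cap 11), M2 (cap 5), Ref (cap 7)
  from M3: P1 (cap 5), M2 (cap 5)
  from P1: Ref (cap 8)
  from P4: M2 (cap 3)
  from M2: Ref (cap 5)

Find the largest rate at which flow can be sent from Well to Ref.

17

Augment Well→Ref: bottleneck 7, flow now 7.
Augment Well→M2→Ref: bottleneck 5, flow now 12.
Augment Well→M3→P1→Ref: bottleneck 5, flow now 17.
No augmenting path remains; maximum flow = 17.
In the residual graph, reachable from Well: {Well, M3, M2}.
Min-cut edges: Well→Ref (7), M3→P1 (5), M2→Ref (5); capacity 7 + 5 + 5 = 17.
This cut is saturated, so no flow can exceed 17.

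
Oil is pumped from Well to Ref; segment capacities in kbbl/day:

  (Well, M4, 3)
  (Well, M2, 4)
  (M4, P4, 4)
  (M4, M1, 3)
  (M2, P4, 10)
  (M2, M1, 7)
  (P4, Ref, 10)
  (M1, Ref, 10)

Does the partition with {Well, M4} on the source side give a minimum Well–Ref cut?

No — its capacity is 11, but the minimum cut has capacity 7.

Given cut capacity: 4 + 4 + 3 = 11.
Augment Well→M4→P4→Ref: bottleneck 3, flow now 3.
Augment Well→M2→P4→Ref: bottleneck 4, flow now 7.
No augmenting path remains; maximum flow = 7.
In the residual graph, reachable from Well: {Well}.
Min-cut edges: Well→M4 (3), Well→M2 (4); capacity 3 + 4 = 7.
Cut capacity 11 exceeds the max flow 7, so it is not minimum.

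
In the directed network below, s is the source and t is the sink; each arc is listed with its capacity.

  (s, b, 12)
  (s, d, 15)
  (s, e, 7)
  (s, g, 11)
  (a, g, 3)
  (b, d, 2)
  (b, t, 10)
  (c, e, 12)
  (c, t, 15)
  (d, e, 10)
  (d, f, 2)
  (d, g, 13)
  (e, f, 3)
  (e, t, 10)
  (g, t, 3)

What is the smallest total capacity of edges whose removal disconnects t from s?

Augment s→b→t: bottleneck 10, flow now 10.
Augment s→e→t: bottleneck 7, flow now 17.
Augment s→g→t: bottleneck 3, flow now 20.
Augment s→d→e→t: bottleneck 3, flow now 23.
No augmenting path remains; maximum flow = 23.
By max-flow min-cut, the minimum cut capacity equals the max flow.
In the residual graph, reachable from s: {s, b, d, e, f, g}.
Min-cut edges: b→t (10), e→t (10), g→t (3); capacity 10 + 10 + 3 = 23.

23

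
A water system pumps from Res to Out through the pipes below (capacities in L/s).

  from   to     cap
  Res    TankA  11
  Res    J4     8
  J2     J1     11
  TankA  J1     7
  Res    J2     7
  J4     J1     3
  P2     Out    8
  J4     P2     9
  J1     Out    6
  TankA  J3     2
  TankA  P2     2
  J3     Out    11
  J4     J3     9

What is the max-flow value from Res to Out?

Augment Res→J2→J1→Out: bottleneck 6, flow now 6.
Augment Res→J4→P2→Out: bottleneck 8, flow now 14.
Augment Res→TankA→J3→Out: bottleneck 2, flow now 16.
Augment Res→TankA→P2→J4→J3→Out: bottleneck 2, flow now 18. (uses reverse residual edge)
No augmenting path remains; maximum flow = 18.
In the residual graph, reachable from Res: {Res, J2, TankA, J1}.
Min-cut edges: Res→J4 (8), TankA→P2 (2), TankA→J3 (2), J1→Out (6); capacity 8 + 2 + 2 + 6 = 18.
This cut is saturated, so no flow can exceed 18.

18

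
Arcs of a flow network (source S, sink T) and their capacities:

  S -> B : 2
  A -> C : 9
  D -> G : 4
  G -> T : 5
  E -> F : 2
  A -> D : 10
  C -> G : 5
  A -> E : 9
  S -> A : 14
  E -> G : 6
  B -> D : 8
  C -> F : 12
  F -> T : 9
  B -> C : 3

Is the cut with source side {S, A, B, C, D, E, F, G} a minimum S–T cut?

Yes — it is a minimum cut (capacity 14).

Given cut capacity: 9 + 5 = 14.
Augment S→A→C→F→T: bottleneck 9, flow now 9.
Augment S→A→D→G→T: bottleneck 4, flow now 13.
Augment S→A→E→G→T: bottleneck 1, flow now 14.
No augmenting path remains; maximum flow = 14.
Cut capacity 14 equals the max flow, so it is a minimum cut.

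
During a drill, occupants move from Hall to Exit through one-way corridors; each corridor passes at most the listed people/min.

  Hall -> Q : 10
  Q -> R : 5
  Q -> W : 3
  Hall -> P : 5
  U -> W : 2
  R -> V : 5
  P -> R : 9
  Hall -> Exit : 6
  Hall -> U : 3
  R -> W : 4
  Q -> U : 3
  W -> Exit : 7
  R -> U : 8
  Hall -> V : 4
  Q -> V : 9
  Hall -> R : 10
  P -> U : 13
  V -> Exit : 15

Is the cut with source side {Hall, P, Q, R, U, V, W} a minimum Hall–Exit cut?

Given cut capacity: 6 + 15 + 7 = 28.
Augment Hall→Exit: bottleneck 6, flow now 6.
Augment Hall→V→Exit: bottleneck 4, flow now 10.
Augment Hall→Q→V→Exit: bottleneck 9, flow now 19.
Augment Hall→Q→W→Exit: bottleneck 1, flow now 20.
Augment Hall→R→V→Exit: bottleneck 2, flow now 22.
Augment Hall→R→W→Exit: bottleneck 4, flow now 26.
Augment Hall→U→W→Exit: bottleneck 2, flow now 28.
No augmenting path remains; maximum flow = 28.
Cut capacity 28 equals the max flow, so it is a minimum cut.

Yes — it is a minimum cut (capacity 28).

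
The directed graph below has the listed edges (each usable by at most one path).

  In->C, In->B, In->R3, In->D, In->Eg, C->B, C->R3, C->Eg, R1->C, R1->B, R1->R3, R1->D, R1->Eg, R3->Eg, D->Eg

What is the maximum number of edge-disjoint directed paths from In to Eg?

4

Assign every edge capacity 1; by Menger, the answer equals the max flow.
Path In→Eg (+1); total 1.
Path In→C→Eg (+1); total 2.
Path In→R3→Eg (+1); total 3.
Path In→D→Eg (+1); total 4.
No residual In→Eg path; max flow = 4.
Certifying cut of size 4: {In→C, In→D, In→Eg, In→R3}.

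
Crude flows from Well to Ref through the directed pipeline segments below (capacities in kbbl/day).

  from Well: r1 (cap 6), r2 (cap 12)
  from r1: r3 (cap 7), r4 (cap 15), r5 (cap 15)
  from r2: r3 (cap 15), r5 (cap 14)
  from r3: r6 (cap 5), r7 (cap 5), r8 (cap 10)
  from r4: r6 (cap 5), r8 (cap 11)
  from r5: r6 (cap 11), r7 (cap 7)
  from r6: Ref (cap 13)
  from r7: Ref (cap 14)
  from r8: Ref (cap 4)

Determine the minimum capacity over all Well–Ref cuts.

Augment Well→r1→r3→r6→Ref: bottleneck 5, flow now 5.
Augment Well→r1→r3→r7→Ref: bottleneck 1, flow now 6.
Augment Well→r2→r3→r7→Ref: bottleneck 4, flow now 10.
Augment Well→r2→r3→r8→Ref: bottleneck 4, flow now 14.
Augment Well→r2→r5→r6→Ref: bottleneck 4, flow now 18.
No augmenting path remains; maximum flow = 18.
By max-flow min-cut, the minimum cut capacity equals the max flow.
In the residual graph, reachable from Well: {Well}.
Min-cut edges: Well→r1 (6), Well→r2 (12); capacity 6 + 12 = 18.

18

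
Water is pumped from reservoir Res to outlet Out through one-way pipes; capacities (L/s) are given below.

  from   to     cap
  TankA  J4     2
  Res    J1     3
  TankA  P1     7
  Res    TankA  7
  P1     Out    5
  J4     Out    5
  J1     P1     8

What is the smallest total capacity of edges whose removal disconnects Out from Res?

Augment Res→J1→P1→Out: bottleneck 3, flow now 3.
Augment Res→TankA→J4→Out: bottleneck 2, flow now 5.
Augment Res→TankA→P1→Out: bottleneck 2, flow now 7.
No augmenting path remains; maximum flow = 7.
By max-flow min-cut, the minimum cut capacity equals the max flow.
In the residual graph, reachable from Res: {Res, J1, TankA, P1}.
Min-cut edges: TankA→J4 (2), P1→Out (5); capacity 2 + 5 = 7.

7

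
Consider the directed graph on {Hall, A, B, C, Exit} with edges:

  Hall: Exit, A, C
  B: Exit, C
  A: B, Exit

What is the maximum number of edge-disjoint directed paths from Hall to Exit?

Assign every edge capacity 1; by Menger, the answer equals the max flow.
Path Hall→Exit (+1); total 1.
Path Hall→A→Exit (+1); total 2.
No residual Hall→Exit path; max flow = 2.
Certifying cut of size 2: {Hall→A, Hall→Exit}.

2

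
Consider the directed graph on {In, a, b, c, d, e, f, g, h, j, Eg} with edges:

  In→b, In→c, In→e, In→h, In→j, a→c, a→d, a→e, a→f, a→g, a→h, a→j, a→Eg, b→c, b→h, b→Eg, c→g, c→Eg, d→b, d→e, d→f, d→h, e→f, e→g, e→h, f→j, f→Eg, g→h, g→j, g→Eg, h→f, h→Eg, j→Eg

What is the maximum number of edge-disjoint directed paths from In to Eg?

Assign every edge capacity 1; by Menger, the answer equals the max flow.
Path In→b→Eg (+1); total 1.
Path In→c→Eg (+1); total 2.
Path In→h→Eg (+1); total 3.
Path In→j→Eg (+1); total 4.
Path In→e→f→Eg (+1); total 5.
No residual In→Eg path; max flow = 5.
Certifying cut of size 5: {In→b, In→c, In→e, In→h, In→j}.

5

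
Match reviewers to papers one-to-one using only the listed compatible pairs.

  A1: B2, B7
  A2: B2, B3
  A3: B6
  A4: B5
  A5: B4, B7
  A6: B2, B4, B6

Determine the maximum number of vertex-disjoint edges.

Unit-capacity flow: source→left, listed edges, right→sink; max matching = max flow.
Augmenting path A1→B2 (+1); matched 1.
Augmenting path A2→B3 (+1); matched 2.
Augmenting path A3→B6 (+1); matched 3.
Augmenting path A4→B5 (+1); matched 4.
Augmenting path A5→B4 (+1); matched 5.
Augmenting path A6→B2→A1→B7 (+1); matched 6.
No augmenting path remains; maximum matching = 6.
König certificate: {A1, A2, A3, A4, A5, A6} is a vertex cover of size 6 (every listed pair touches it), so no matching can be larger.

6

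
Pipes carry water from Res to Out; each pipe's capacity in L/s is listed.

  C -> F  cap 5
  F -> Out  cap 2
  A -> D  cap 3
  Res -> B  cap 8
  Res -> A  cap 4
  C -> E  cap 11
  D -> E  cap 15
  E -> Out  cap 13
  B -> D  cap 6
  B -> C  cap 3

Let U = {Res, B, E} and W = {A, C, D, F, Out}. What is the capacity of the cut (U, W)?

Edges leaving {Res, B, E}: Res→A (4), B→C (3), B→D (6), E→Out (13).
Cut capacity = 4 + 3 + 6 + 13 = 26.

26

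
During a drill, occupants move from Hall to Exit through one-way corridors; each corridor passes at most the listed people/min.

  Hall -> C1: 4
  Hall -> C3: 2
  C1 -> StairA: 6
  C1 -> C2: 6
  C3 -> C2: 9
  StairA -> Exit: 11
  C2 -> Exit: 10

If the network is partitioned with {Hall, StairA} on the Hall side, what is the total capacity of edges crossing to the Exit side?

Edges leaving {Hall, StairA}: Hall→C1 (4), Hall→C3 (2), StairA→Exit (11).
Cut capacity = 4 + 2 + 11 = 17.

17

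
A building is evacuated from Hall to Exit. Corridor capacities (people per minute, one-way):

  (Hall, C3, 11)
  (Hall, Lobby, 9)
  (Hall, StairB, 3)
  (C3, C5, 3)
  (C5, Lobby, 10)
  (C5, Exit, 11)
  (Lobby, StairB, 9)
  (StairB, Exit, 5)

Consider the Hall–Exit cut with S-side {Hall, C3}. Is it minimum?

No — its capacity is 15, but the minimum cut has capacity 8.

Given cut capacity: 9 + 3 + 3 = 15.
Augment Hall→StairB→Exit: bottleneck 3, flow now 3.
Augment Hall→C3→C5→Exit: bottleneck 3, flow now 6.
Augment Hall→Lobby→StairB→Exit: bottleneck 2, flow now 8.
No augmenting path remains; maximum flow = 8.
In the residual graph, reachable from Hall: {Hall, C3, Lobby, StairB}.
Min-cut edges: C3→C5 (3), StairB→Exit (5); capacity 3 + 5 = 8.
Cut capacity 15 exceeds the max flow 8, so it is not minimum.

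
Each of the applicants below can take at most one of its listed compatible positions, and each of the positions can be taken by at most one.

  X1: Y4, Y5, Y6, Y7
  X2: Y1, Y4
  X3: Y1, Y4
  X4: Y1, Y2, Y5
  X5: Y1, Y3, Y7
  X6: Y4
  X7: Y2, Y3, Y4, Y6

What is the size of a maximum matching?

6

Unit-capacity flow: source→left, listed edges, right→sink; max matching = max flow.
Augmenting path X1→Y4 (+1); matched 1.
Augmenting path X2→Y1 (+1); matched 2.
Augmenting path X4→Y2 (+1); matched 3.
Augmenting path X5→Y3 (+1); matched 4.
Augmenting path X7→Y6 (+1); matched 5.
Augmenting path X3→Y4→X1→Y5 (+1); matched 6.
No augmenting path remains; maximum matching = 6.
König certificate: {X1, X4, X5, X7, Y1, Y4} is a vertex cover of size 6 (every listed pair touches it), so no matching can be larger.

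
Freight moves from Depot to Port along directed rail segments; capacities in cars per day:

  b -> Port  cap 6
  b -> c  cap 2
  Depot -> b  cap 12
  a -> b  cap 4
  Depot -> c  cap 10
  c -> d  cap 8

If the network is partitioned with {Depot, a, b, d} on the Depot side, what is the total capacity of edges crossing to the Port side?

Edges leaving {Depot, a, b, d}: Depot→c (10), b→c (2), b→Port (6).
Cut capacity = 10 + 2 + 6 = 18.

18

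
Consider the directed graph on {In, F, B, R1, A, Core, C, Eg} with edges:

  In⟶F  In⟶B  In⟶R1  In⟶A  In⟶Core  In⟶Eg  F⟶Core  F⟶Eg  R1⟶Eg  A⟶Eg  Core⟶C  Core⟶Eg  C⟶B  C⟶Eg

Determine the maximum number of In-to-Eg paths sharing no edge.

Assign every edge capacity 1; by Menger, the answer equals the max flow.
Path In→Eg (+1); total 1.
Path In→F→Eg (+1); total 2.
Path In→R1→Eg (+1); total 3.
Path In→A→Eg (+1); total 4.
Path In→Core→Eg (+1); total 5.
No residual In→Eg path; max flow = 5.
Certifying cut of size 5: {In→A, In→Core, In→Eg, In→F, In→R1}.

5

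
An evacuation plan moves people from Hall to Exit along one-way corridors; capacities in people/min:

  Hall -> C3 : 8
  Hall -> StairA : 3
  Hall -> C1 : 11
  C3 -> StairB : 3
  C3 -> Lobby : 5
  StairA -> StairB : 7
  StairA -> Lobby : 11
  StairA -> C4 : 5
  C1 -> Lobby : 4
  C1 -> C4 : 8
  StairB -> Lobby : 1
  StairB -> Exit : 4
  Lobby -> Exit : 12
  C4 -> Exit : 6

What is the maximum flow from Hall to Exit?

21

Augment Hall→C3→StairB→Exit: bottleneck 3, flow now 3.
Augment Hall→C3→Lobby→Exit: bottleneck 5, flow now 8.
Augment Hall→StairA→StairB→Exit: bottleneck 1, flow now 9.
Augment Hall→StairA→Lobby→Exit: bottleneck 2, flow now 11.
Augment Hall→C1→Lobby→Exit: bottleneck 4, flow now 15.
Augment Hall→C1→C4→Exit: bottleneck 6, flow now 21.
No augmenting path remains; maximum flow = 21.
In the residual graph, reachable from Hall: {Hall, C1, C4}.
Min-cut edges: Hall→C3 (8), Hall→StairA (3), C1→Lobby (4), C4→Exit (6); capacity 8 + 3 + 4 + 6 = 21.
This cut is saturated, so no flow can exceed 21.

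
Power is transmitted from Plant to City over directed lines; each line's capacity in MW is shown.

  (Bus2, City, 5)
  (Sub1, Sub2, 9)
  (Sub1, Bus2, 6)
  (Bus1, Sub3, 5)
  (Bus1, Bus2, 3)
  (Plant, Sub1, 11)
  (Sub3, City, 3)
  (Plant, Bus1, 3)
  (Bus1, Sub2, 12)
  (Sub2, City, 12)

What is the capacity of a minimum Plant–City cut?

14

Augment Plant→Sub1→Bus2→City: bottleneck 5, flow now 5.
Augment Plant→Sub1→Sub2→City: bottleneck 6, flow now 11.
Augment Plant→Bus1→Sub2→City: bottleneck 3, flow now 14.
No augmenting path remains; maximum flow = 14.
By max-flow min-cut, the minimum cut capacity equals the max flow.
In the residual graph, reachable from Plant: {Plant}.
Min-cut edges: Plant→Sub1 (11), Plant→Bus1 (3); capacity 11 + 3 = 14.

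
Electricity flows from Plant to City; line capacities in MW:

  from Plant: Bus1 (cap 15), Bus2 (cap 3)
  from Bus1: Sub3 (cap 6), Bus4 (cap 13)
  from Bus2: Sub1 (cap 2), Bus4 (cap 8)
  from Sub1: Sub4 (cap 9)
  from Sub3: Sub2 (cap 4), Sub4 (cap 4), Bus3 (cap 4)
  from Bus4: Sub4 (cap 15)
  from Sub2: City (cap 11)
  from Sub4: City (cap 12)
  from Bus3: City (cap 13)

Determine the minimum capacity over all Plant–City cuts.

18

Augment Plant→Bus1→Sub3→Sub2→City: bottleneck 4, flow now 4.
Augment Plant→Bus1→Sub3→Sub4→City: bottleneck 2, flow now 6.
Augment Plant→Bus1→Bus4→Sub4→City: bottleneck 9, flow now 15.
Augment Plant→Bus2→Sub1→Sub4→City: bottleneck 1, flow now 16.
Augment Plant→Bus2→Sub1→Sub4→Sub3→Bus3→City: bottleneck 1, flow now 17. (uses reverse residual edge)
Augment Plant→Bus2→Bus4→Sub4→Sub3→Bus3→City: bottleneck 1, flow now 18. (uses reverse residual edge)
No augmenting path remains; maximum flow = 18.
By max-flow min-cut, the minimum cut capacity equals the max flow.
In the residual graph, reachable from Plant: {Plant}.
Min-cut edges: Plant→Bus1 (15), Plant→Bus2 (3); capacity 15 + 3 = 18.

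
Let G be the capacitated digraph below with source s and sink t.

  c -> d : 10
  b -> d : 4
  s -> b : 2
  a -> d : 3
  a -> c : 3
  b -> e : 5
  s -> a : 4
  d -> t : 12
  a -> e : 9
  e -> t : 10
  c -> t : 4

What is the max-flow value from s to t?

Augment s→a→c→t: bottleneck 3, flow now 3.
Augment s→a→d→t: bottleneck 1, flow now 4.
Augment s→b→d→t: bottleneck 2, flow now 6.
No augmenting path remains; maximum flow = 6.
In the residual graph, reachable from s: {s}.
Min-cut edges: s→a (4), s→b (2); capacity 4 + 2 = 6.
This cut is saturated, so no flow can exceed 6.

6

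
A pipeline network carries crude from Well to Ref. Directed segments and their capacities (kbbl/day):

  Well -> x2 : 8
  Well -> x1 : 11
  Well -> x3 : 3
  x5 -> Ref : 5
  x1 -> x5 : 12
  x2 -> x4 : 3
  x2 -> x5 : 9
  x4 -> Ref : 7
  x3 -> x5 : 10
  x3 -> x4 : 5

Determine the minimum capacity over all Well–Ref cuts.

Augment Well→x1→x5→Ref: bottleneck 5, flow now 5.
Augment Well→x2→x4→Ref: bottleneck 3, flow now 8.
Augment Well→x3→x4→Ref: bottleneck 3, flow now 11.
No augmenting path remains; maximum flow = 11.
By max-flow min-cut, the minimum cut capacity equals the max flow.
In the residual graph, reachable from Well: {Well, x1, x2, x5}.
Min-cut edges: Well→x3 (3), x2→x4 (3), x5→Ref (5); capacity 3 + 3 + 5 = 11.

11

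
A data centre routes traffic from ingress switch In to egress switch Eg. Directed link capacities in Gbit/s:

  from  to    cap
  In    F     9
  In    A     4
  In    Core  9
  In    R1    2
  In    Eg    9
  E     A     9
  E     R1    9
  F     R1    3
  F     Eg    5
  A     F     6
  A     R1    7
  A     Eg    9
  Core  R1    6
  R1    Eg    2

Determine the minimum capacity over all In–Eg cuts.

Augment In→Eg: bottleneck 9, flow now 9.
Augment In→F→Eg: bottleneck 5, flow now 14.
Augment In→A→Eg: bottleneck 4, flow now 18.
Augment In→R1→Eg: bottleneck 2, flow now 20.
No augmenting path remains; maximum flow = 20.
By max-flow min-cut, the minimum cut capacity equals the max flow.
In the residual graph, reachable from In: {In, F, Core, R1}.
Min-cut edges: In→A (4), In→Eg (9), F→Eg (5), R1→Eg (2); capacity 4 + 9 + 5 + 2 = 20.

20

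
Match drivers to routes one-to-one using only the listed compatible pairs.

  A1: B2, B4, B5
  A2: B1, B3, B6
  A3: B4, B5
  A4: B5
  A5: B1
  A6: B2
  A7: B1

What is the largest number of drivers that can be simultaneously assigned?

Unit-capacity flow: source→left, listed edges, right→sink; max matching = max flow.
Augmenting path A1→B2 (+1); matched 1.
Augmenting path A2→B1 (+1); matched 2.
Augmenting path A3→B4 (+1); matched 3.
Augmenting path A4→B5 (+1); matched 4.
Augmenting path A5→B1→A2→B3 (+1); matched 5.
No augmenting path remains; maximum matching = 5.
König certificate: {A2, B1, B2, B4, B5} is a vertex cover of size 5 (every listed pair touches it), so no matching can be larger.

5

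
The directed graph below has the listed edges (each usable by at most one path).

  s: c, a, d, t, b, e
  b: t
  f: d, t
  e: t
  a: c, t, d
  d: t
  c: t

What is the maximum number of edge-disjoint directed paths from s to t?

Assign every edge capacity 1; by Menger, the answer equals the max flow.
Path s→t (+1); total 1.
Path s→a→t (+1); total 2.
Path s→b→t (+1); total 3.
Path s→c→t (+1); total 4.
Path s→d→t (+1); total 5.
Path s→e→t (+1); total 6.
No residual s→t path; max flow = 6.
Certifying cut of size 6: {s→a, s→b, s→c, s→d, s→e, s→t}.

6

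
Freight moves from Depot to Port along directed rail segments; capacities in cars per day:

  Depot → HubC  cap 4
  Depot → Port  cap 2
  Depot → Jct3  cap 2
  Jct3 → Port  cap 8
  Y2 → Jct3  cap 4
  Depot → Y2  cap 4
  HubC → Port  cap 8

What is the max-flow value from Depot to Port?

Augment Depot→Port: bottleneck 2, flow now 2.
Augment Depot→HubC→Port: bottleneck 4, flow now 6.
Augment Depot→Jct3→Port: bottleneck 2, flow now 8.
Augment Depot→Y2→Jct3→Port: bottleneck 4, flow now 12.
No augmenting path remains; maximum flow = 12.
In the residual graph, reachable from Depot: {Depot}.
Min-cut edges: Depot→Y2 (4), Depot→HubC (4), Depot→Jct3 (2), Depot→Port (2); capacity 4 + 4 + 2 + 2 = 12.
This cut is saturated, so no flow can exceed 12.

12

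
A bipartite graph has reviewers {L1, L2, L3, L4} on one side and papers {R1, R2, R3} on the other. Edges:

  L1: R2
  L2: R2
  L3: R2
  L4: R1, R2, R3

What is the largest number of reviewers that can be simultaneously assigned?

Unit-capacity flow: source→left, listed edges, right→sink; max matching = max flow.
Augmenting path L1→R2 (+1); matched 1.
Augmenting path L4→R1 (+1); matched 2.
No augmenting path remains; maximum matching = 2.
König certificate: {L4, R2} is a vertex cover of size 2 (every listed pair touches it), so no matching can be larger.

2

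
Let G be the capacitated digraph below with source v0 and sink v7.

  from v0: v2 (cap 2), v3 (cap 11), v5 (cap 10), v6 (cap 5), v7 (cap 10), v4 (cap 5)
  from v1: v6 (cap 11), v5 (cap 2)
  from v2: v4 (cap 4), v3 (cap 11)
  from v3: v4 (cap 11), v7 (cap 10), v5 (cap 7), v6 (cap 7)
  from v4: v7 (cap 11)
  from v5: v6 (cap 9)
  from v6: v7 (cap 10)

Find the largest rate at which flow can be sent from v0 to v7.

38

Augment v0→v7: bottleneck 10, flow now 10.
Augment v0→v3→v7: bottleneck 10, flow now 20.
Augment v0→v4→v7: bottleneck 5, flow now 25.
Augment v0→v6→v7: bottleneck 5, flow now 30.
Augment v0→v2→v4→v7: bottleneck 2, flow now 32.
Augment v0→v3→v4→v7: bottleneck 1, flow now 33.
Augment v0→v5→v6→v7: bottleneck 5, flow now 38.
No augmenting path remains; maximum flow = 38.
In the residual graph, reachable from v0: {v0, v5, v6}.
Min-cut edges: v0→v2 (2), v0→v3 (11), v0→v4 (5), v0→v7 (10), v6→v7 (10); capacity 2 + 11 + 5 + 10 + 10 = 38.
This cut is saturated, so no flow can exceed 38.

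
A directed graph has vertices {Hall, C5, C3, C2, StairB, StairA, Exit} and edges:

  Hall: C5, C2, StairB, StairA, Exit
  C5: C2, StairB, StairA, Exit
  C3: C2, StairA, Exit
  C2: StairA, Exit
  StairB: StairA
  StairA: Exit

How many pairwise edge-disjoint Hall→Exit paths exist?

Assign every edge capacity 1; by Menger, the answer equals the max flow.
Path Hall→Exit (+1); total 1.
Path Hall→C5→Exit (+1); total 2.
Path Hall→C2→Exit (+1); total 3.
Path Hall→StairA→Exit (+1); total 4.
No residual Hall→Exit path; max flow = 4.
Certifying cut of size 4: {Hall→C2, Hall→C5, Hall→Exit, StairA→Exit}.

4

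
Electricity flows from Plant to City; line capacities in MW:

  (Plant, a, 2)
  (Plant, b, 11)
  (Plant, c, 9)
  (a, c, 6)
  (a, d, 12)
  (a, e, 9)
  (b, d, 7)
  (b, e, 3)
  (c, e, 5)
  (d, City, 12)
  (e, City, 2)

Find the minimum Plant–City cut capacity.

Augment Plant→a→d→City: bottleneck 2, flow now 2.
Augment Plant→b→d→City: bottleneck 7, flow now 9.
Augment Plant→b→e→City: bottleneck 2, flow now 11.
No augmenting path remains; maximum flow = 11.
By max-flow min-cut, the minimum cut capacity equals the max flow.
In the residual graph, reachable from Plant: {Plant, b, c, e}.
Min-cut edges: Plant→a (2), b→d (7), e→City (2); capacity 2 + 7 + 2 = 11.

11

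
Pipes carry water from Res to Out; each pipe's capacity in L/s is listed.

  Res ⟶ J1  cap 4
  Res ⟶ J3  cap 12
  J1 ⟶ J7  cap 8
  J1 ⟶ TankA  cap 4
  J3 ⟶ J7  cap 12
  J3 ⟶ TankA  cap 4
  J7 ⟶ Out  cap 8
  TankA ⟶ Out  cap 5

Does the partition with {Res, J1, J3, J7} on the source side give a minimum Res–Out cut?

Given cut capacity: 4 + 4 + 8 = 16.
Augment Res→J1→J7→Out: bottleneck 4, flow now 4.
Augment Res→J3→J7→Out: bottleneck 4, flow now 8.
Augment Res→J3→TankA→Out: bottleneck 4, flow now 12.
Augment Res→J3→J7→J1→TankA→Out: bottleneck 1, flow now 13. (uses reverse residual edge)
No augmenting path remains; maximum flow = 13.
In the residual graph, reachable from Res: {Res, J1, J3, J7, TankA}.
Min-cut edges: J7→Out (8), TankA→Out (5); capacity 8 + 5 = 13.
Cut capacity 16 exceeds the max flow 13, so it is not minimum.

No — its capacity is 16, but the minimum cut has capacity 13.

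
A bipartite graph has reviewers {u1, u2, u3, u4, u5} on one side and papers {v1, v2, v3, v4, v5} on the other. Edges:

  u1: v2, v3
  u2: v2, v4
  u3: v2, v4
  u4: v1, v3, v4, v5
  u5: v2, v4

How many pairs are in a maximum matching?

Unit-capacity flow: source→left, listed edges, right→sink; max matching = max flow.
Augmenting path u1→v2 (+1); matched 1.
Augmenting path u2→v4 (+1); matched 2.
Augmenting path u4→v1 (+1); matched 3.
Augmenting path u3→v2→u1→v3 (+1); matched 4.
No augmenting path remains; maximum matching = 4.
König certificate: {u1, u4, v2, v4} is a vertex cover of size 4 (every listed pair touches it), so no matching can be larger.

4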